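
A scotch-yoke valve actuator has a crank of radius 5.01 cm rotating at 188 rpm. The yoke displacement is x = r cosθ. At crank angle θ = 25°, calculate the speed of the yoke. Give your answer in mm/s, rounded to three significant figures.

417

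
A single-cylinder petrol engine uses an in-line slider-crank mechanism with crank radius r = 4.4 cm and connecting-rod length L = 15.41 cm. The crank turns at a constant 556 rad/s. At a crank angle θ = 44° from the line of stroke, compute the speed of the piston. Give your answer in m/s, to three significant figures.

20.6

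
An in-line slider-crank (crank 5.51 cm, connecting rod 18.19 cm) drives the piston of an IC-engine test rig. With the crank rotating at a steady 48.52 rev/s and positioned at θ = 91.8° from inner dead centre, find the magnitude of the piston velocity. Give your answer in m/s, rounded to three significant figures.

ω = 2π·48.5 = 304.9 rad/s
For an in-line slider-crank, x = r cosθ + √(L² − r² sin²θ), so v = −rω sinθ·[1 + r cosθ/√(L² − r² sin²θ)].
With r = 0.0551 m, L = 0.1819 m, θ = 91.8°: √(L² − r² sin²θ) = 0.17336 m.
v = −0.0551·304.9·0.99951·[1 + 0.0551·-0.03141/0.17336] = -16.622 m/s.
|v| = 16.622 m/s.

16.6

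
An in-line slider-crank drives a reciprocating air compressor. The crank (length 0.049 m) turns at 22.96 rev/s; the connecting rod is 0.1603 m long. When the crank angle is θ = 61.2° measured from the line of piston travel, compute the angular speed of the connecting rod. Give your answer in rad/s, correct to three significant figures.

ω = 144.3 rad/s (converted from 22.96 rev/s).
The rod makes angle φ with the slider axis where L sinφ = r sinθ; differentiating, L cosφ·φ̇ = r ω cosθ.
L cosφ = √(L² − r² sin²θ) = 0.15444 m.
|ω_rod| = r ω |cosθ| / √(L² − r² sin²θ) = 0.049·144.3·0.48175/0.15444 = 22.05 rad/s.

22.0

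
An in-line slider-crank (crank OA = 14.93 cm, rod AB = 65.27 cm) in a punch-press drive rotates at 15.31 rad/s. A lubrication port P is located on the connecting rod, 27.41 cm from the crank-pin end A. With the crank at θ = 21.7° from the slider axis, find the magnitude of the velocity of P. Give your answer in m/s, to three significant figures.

1.54

ω = 15.31 rad/s.  Crank-pin speed |V_A| = rω = 2.2858 m/s, perpendicular to OA.
Rod angle: sinφ = −(r/L) sinθ ⇒ φ = -4.852°; ω_rod = −rω cosθ/√(L²−r²sin²θ) = -3.2656 rad/s.
V_P = V_A + ω_rod × AP, with AP = 0.2741 m along the rod.
Components: V_Px = −rω sinθ − a·ω_rod·sinφ = -0.92086 m/s;  V_Py = rω cosθ + a·ω_rod·cosφ = +1.2319 m/s.
|V_P| = √(V_Px² + V_Py²) = 1.5381 m/s.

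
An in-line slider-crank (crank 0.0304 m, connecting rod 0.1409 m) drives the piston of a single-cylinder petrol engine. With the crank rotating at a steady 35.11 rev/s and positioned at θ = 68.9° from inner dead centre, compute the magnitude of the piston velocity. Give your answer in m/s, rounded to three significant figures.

6.75

ω = 2π·35.1 = 220.6 rad/s
For an in-line slider-crank, x = r cosθ + √(L² − r² sin²θ), so v = −rω sinθ·[1 + r cosθ/√(L² − r² sin²θ)].
With r = 0.0304 m, L = 0.1409 m, θ = 68.9°: √(L² − r² sin²θ) = 0.13802 m.
v = −0.0304·220.6·0.93295·[1 + 0.0304·0.36000/0.13802] = -6.7528 m/s.
|v| = 6.7528 m/s.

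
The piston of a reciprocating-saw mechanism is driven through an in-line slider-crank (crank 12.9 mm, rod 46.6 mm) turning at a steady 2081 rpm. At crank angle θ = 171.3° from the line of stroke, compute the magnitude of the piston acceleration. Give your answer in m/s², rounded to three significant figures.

ω = 2π·2081/60 = 217.9 rad/s
x(θ) = r cosθ + √(L² − r² sin²θ); with ω constant, a = ω²·d²x/dθ².
d²x/dθ² = −r cosθ − r²(cos2θ)/√u − r⁴ sin²2θ/(4u^{3/2}),  u = L² − r² sin²θ = 0.00216775 m².
Substituting r = 0.0129 m, L = 0.0466 m, θ = 171.3°: d²x/dθ² = +0.0093348 m.
a = ω²·d²x/dθ² = (217.9)²·(+0.0093348) = +443.31 m/s²;  |a| = 443.31 m/s².

443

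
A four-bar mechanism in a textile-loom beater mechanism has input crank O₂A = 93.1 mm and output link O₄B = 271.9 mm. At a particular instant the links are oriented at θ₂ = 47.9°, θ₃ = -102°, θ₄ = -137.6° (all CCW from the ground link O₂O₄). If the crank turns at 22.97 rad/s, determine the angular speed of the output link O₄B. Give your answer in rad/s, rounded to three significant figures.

6.78

ω₂ = 22.97 rad/s
Differentiating the loop-closure r₂e^{iθ₂}+r₃e^{iθ₃}=r₁+r₄e^{iθ₄} gives r₂ω₂e^{iθ₂}+r₃ω₃e^{iθ₃}=r₄ω₄e^{iθ₄}.
Eliminating the other unknown: ω₄ = r₂ω₂ sin(θ₂−θ₃) / [r₄ sin(θ₄−θ₃)].
Numerator sine = +0.50151; denominator sine = -0.58212.
Result = 0.0931·22.97·(+0.50151) / (0.2719·(-0.58212)) = -6.7759 rad/s; magnitude 6.7759 rad/s.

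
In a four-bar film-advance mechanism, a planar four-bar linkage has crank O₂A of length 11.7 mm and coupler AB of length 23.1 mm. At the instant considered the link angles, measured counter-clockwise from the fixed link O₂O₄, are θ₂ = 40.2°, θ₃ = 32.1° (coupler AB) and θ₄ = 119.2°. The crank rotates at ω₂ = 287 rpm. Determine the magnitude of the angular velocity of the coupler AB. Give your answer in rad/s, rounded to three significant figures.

ω₂ = 30.05 rad/s (from 287 rpm).
Differentiating the loop-closure r₂e^{iθ₂}+r₃e^{iθ₃}=r₁+r₄e^{iθ₄} gives r₂ω₂e^{iθ₂}+r₃ω₃e^{iθ₃}=r₄ω₄e^{iθ₄}.
Eliminating the other unknown: ω₃ = r₂ω₂ sin(θ₄−θ₂) / [r₃ sin(θ₃−θ₄)].
Numerator sine = +0.98163; denominator sine = -0.99872.
Result = 0.0117·30.05·(+0.98163) / (0.0231·(-0.99872)) = -14.962 rad/s; magnitude 14.962 rad/s.

15.0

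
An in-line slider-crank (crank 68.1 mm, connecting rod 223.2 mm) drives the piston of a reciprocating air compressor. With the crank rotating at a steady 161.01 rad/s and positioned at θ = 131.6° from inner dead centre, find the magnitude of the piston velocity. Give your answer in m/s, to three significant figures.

ω = 161 rad/s
For an in-line slider-crank, x = r cosθ + √(L² − r² sin²θ), so v = −rω sinθ·[1 + r cosθ/√(L² − r² sin²θ)].
With r = 0.0681 m, L = 0.2232 m, θ = 131.6°: √(L² − r² sin²θ) = 0.21731 m.
v = −0.0681·161·0.74780·[1 + 0.0681·-0.66393/0.21731] = -6.4935 m/s.
|v| = 6.4935 m/s.

6.49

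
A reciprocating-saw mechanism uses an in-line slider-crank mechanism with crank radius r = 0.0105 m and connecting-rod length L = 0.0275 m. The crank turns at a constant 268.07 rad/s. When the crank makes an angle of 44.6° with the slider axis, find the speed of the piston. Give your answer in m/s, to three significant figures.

ω = 268.1 rad/s
For an in-line slider-crank, x = r cosθ + √(L² − r² sin²θ), so v = −rω sinθ·[1 + r cosθ/√(L² − r² sin²θ)].
With r = 0.0105 m, L = 0.0275 m, θ = 44.6°: √(L² − r² sin²θ) = 0.026493 m.
v = −0.0105·268.1·0.70215·[1 + 0.0105·0.71203/0.026493] = -2.5341 m/s.
|v| = 2.5341 m/s.

2.53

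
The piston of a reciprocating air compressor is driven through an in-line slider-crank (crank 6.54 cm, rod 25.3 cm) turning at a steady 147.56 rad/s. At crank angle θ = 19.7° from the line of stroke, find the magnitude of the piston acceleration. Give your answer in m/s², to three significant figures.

ω = 147.6 rad/s
x(θ) = r cosθ + √(L² − r² sin²θ); with ω constant, a = ω²·d²x/dθ².
d²x/dθ² = −r cosθ − r²(cos2θ)/√u − r⁴ sin²2θ/(4u^{3/2}),  u = L² − r² sin²θ = 0.063523 m².
Substituting r = 0.0654 m, L = 0.253 m, θ = 19.7°: d²x/dθ² = -0.074801 m.
a = ω²·d²x/dθ² = (147.6)²·(-0.074801) = -1628.7 m/s²;  |a| = 1628.7 m/s².

1630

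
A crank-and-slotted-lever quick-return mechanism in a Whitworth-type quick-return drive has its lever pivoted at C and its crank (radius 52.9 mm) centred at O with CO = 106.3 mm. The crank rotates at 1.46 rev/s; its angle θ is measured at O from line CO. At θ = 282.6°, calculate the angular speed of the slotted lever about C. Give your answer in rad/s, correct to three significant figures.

ω = 9.173 rad/s (from 1.46 rev/s).
Crank pin A relative to C: A = (d + r cosθ, r sinθ); lever angle φ = atan2(r sinθ, d + r cosθ).
Differentiating tanφ: φ̇ = rω(d cosθ + r)/(d² + r² + 2dr cosθ).
d² + r² + 2dr cosθ = |CA|² = 0.0165515 m²;  d cosθ + r = +0.076089 m.
|ω_lever| = |0.0529·9.173·+0.076089| / 0.0165515 = 2.2309 rad/s.

2.23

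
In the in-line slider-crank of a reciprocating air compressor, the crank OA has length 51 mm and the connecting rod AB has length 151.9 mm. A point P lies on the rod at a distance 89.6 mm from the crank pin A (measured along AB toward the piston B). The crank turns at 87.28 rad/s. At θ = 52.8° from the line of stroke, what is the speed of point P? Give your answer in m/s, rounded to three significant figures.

4.14

ω = 87.28 rad/s.  Crank-pin speed |V_A| = rω = 4.4513 m/s, perpendicular to OA.
Rod angle: sinφ = −(r/L) sinθ ⇒ φ = -15.512°; ω_rod = −rω cosθ/√(L²−r²sin²θ) = -18.387 rad/s.
V_P = V_A + ω_rod × AP, with AP = 0.0896 m along the rod.
Components: V_Px = −rω sinθ − a·ω_rod·sinφ = -3.9862 m/s;  V_Py = rω cosθ + a·ω_rod·cosφ = +1.1038 m/s.
|V_P| = √(V_Px² + V_Py²) = 4.1362 m/s.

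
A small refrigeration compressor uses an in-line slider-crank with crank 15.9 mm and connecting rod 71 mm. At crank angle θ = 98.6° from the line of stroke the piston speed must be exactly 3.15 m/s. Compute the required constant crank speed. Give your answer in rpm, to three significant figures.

For an in-line slider-crank, |v_piston| = rω|sinθ|·[1 + r cosθ/√(L² − r² sin²θ)].
With r = 0.0159 m, L = 0.071 m, θ = 98.6°: the bracketed kinematic factor |dx/dθ| = 0.015181 m.
ω = v/|dx/dθ| = 3.15/0.015181 = 207.49 rad/s.
N = 60ω/(2π) = 1981.4 rpm.

1980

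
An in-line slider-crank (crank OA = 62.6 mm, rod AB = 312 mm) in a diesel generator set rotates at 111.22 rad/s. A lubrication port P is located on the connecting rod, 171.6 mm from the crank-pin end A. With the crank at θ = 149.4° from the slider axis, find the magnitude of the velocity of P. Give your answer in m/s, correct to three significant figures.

4.19

ω = 111.2 rad/s.  Crank-pin speed |V_A| = rω = 6.9624 m/s, perpendicular to OA.
Rod angle: sinφ = −(r/L) sinθ ⇒ φ = -5.862°; ω_rod = −rω cosθ/√(L²−r²sin²θ) = +19.309 rad/s.
V_P = V_A + ω_rod × AP, with AP = 0.1716 m along the rod.
Components: V_Px = −rω sinθ − a·ω_rod·sinφ = -3.2057 m/s;  V_Py = rω cosθ + a·ω_rod·cosφ = -2.6968 m/s.
|V_P| = √(V_Px² + V_Py²) = 4.1892 m/s.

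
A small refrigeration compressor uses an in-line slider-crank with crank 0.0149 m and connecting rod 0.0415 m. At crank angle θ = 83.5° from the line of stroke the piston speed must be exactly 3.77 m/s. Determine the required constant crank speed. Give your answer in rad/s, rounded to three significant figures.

For an in-line slider-crank, |v_piston| = rω|sinθ|·[1 + r cosθ/√(L² − r² sin²θ)].
With r = 0.0149 m, L = 0.0415 m, θ = 83.5°: the bracketed kinematic factor |dx/dθ| = 0.015448 m.
ω = v/|dx/dθ| = 3.77/0.015448 = 244.04 rad/s.

244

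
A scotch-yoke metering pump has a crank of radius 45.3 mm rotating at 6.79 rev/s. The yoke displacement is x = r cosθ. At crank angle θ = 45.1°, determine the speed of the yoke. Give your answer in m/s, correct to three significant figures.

ω = 42.66 rad/s (from 6.79 rev/s).
x = r cosθ ⇒ ẋ = −rω sinθ.
|v| = rω|sinθ| = 0.0453·42.66·|sin 45.1°| = 1.369 m/s.

1.37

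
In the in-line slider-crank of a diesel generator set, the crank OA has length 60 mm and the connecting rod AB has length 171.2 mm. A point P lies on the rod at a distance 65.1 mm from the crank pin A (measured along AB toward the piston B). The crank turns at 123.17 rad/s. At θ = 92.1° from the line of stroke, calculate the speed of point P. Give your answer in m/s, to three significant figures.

7.35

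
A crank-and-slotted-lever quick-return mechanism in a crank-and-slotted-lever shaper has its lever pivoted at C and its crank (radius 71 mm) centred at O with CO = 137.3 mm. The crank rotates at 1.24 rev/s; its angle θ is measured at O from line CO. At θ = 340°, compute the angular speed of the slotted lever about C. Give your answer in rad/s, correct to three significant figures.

ω = 7.791 rad/s (from 1.24 rev/s).
Crank pin A relative to C: A = (d + r cosθ, r sinθ); lever angle φ = atan2(r sinθ, d + r cosθ).
Differentiating tanφ: φ̇ = rω(d cosθ + r)/(d² + r² + 2dr cosθ).
d² + r² + 2dr cosθ = |CA|² = 0.0422131 m²;  d cosθ + r = +0.20002 m.
|ω_lever| = |0.071·7.791·+0.20002| / 0.0422131 = 2.6211 rad/s.

2.62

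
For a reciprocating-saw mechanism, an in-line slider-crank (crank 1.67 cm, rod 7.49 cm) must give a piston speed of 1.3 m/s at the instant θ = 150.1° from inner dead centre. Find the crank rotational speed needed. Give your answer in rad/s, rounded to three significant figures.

For an in-line slider-crank, |v_piston| = rω|sinθ|·[1 + r cosθ/√(L² − r² sin²θ)].
With r = 0.0167 m, L = 0.0749 m, θ = 150.1°: the bracketed kinematic factor |dx/dθ| = 0.0067057 m.
ω = v/|dx/dθ| = 1.3/0.0067057 = 193.87 rad/s.

194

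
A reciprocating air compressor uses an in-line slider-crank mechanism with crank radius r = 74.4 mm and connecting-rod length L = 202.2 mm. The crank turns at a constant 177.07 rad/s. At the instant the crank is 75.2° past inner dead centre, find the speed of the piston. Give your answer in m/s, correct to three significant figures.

14.0

ω = 177.1 rad/s
For an in-line slider-crank, x = r cosθ + √(L² − r² sin²θ), so v = −rω sinθ·[1 + r cosθ/√(L² − r² sin²θ)].
With r = 0.0744 m, L = 0.2022 m, θ = 75.2°: √(L² − r² sin²θ) = 0.18897 m.
v = −0.0744·177.1·0.96682·[1 + 0.0744·0.25545/0.18897] = -14.018 m/s.
|v| = 14.018 m/s.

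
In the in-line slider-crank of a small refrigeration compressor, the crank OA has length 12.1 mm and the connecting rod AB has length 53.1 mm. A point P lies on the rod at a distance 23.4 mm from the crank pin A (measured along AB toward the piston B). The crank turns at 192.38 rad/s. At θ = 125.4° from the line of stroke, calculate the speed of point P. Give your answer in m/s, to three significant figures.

1.94

ω = 192.4 rad/s.  Crank-pin speed |V_A| = rω = 2.3278 m/s, perpendicular to OA.
Rod angle: sinφ = −(r/L) sinθ ⇒ φ = -10.705°; ω_rod = −rω cosθ/√(L²−r²sin²θ) = +25.844 rad/s.
V_P = V_A + ω_rod × AP, with AP = 0.0234 m along the rod.
Components: V_Px = −rω sinθ − a·ω_rod·sinφ = -1.7851 m/s;  V_Py = rω cosθ + a·ω_rod·cosφ = -0.75422 m/s.
|V_P| = √(V_Px² + V_Py²) = 1.9379 m/s.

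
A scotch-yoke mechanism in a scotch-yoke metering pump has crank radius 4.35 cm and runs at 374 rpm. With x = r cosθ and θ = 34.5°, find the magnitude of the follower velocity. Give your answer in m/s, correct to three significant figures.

ω = 39.17 rad/s (from 374 rpm).
x = r cosθ ⇒ ẋ = −rω sinθ.
|v| = rω|sinθ| = 0.0435·39.17·|sin 34.5°| = 0.96498 m/s.

0.965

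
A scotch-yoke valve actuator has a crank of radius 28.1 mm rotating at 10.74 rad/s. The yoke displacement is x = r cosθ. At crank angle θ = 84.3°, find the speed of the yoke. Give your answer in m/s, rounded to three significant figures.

ω = 10.74 rad/s
x = r cosθ ⇒ ẋ = −rω sinθ.
|v| = rω|sinθ| = 0.0281·10.74·|sin 84.3°| = 0.3003 m/s.

0.300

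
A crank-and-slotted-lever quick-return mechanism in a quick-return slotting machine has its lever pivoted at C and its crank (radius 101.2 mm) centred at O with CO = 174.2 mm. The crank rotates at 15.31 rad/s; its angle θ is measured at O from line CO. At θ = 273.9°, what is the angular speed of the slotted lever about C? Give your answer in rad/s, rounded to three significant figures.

4.07

ω = 15.31 rad/s
Crank pin A relative to C: A = (d + r cosθ, r sinθ); lever angle φ = atan2(r sinθ, d + r cosθ).
Differentiating tanφ: φ̇ = rω(d cosθ + r)/(d² + r² + 2dr cosθ).
d² + r² + 2dr cosθ = |CA|² = 0.0429852 m²;  d cosθ + r = +0.11305 m.
|ω_lever| = |0.1012·15.31·+0.11305| / 0.0429852 = 4.0747 rad/s.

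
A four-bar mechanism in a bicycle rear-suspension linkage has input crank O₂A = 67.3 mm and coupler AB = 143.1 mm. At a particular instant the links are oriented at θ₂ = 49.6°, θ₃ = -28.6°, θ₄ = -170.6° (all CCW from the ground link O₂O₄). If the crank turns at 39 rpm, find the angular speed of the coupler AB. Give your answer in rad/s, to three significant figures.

ω₂ = 4.084 rad/s (from 39 rpm).
Differentiating the loop-closure r₂e^{iθ₂}+r₃e^{iθ₃}=r₁+r₄e^{iθ₄} gives r₂ω₂e^{iθ₂}+r₃ω₃e^{iθ₃}=r₄ω₄e^{iθ₄}.
Eliminating the other unknown: ω₃ = r₂ω₂ sin(θ₄−θ₂) / [r₃ sin(θ₃−θ₄)].
Numerator sine = +0.64546; denominator sine = +0.61566.
Result = 0.0673·4.084·(+0.64546) / (0.1431·(+0.61566)) = +2.0137 rad/s; magnitude 2.0137 rad/s.

2.01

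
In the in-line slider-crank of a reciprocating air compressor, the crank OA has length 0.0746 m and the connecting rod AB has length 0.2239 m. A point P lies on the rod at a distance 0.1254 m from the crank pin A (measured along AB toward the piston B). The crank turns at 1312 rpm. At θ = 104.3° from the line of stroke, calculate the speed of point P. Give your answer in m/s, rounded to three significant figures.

ω = 137.4 rad/s.  Crank-pin speed |V_A| = rω = 10.249 m/s, perpendicular to OA.
Rod angle: sinφ = −(r/L) sinθ ⇒ φ = -18.836°; ω_rod = −rω cosθ/√(L²−r²sin²θ) = +11.947 rad/s.
V_P = V_A + ω_rod × AP, with AP = 0.1254 m along the rod.
Components: V_Px = −rω sinθ − a·ω_rod·sinφ = -9.4482 m/s;  V_Py = rω cosθ + a·ω_rod·cosφ = -1.1137 m/s.
|V_P| = √(V_Px² + V_Py²) = 9.5136 m/s.

9.51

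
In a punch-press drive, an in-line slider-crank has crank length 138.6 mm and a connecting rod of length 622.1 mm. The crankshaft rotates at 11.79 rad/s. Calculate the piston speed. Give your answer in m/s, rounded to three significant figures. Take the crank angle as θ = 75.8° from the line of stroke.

ω = 11.79 rad/s
For an in-line slider-crank, x = r cosθ + √(L² − r² sin²θ), so v = −rω sinθ·[1 + r cosθ/√(L² − r² sin²θ)].
With r = 0.1386 m, L = 0.6221 m, θ = 75.8°: √(L² − r² sin²θ) = 0.60742 m.
v = −0.1386·11.79·0.96945·[1 + 0.1386·0.24531/0.60742] = -1.6728 m/s.
|v| = 1.6728 m/s.

1.67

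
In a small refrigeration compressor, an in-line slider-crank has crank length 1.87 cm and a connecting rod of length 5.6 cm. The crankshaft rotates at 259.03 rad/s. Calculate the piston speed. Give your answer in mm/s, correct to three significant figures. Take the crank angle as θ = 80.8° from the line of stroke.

ω = 259 rad/s
For an in-line slider-crank, x = r cosθ + √(L² − r² sin²θ), so v = −rω sinθ·[1 + r cosθ/√(L² − r² sin²θ)].
With r = 0.0187 m, L = 0.056 m, θ = 80.8°: √(L² − r² sin²θ) = 0.05287 m.
v = −0.0187·259·0.98714·[1 + 0.0187·0.15988/0.05287] = -5.0519 m/s.
|v| = 5.0519 m/s = 5051.9 mm/s.

5050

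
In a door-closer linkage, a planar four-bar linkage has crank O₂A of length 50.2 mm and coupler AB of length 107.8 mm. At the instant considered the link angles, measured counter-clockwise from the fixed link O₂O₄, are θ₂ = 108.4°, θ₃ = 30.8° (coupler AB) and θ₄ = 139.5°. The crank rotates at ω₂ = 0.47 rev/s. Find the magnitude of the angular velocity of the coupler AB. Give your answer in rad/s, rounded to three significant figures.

0.750

ω₂ = 2.953 rad/s (from 0.47 rev/s).
Differentiating the loop-closure r₂e^{iθ₂}+r₃e^{iθ₃}=r₁+r₄e^{iθ₄} gives r₂ω₂e^{iθ₂}+r₃ω₃e^{iθ₃}=r₄ω₄e^{iθ₄}.
Eliminating the other unknown: ω₃ = r₂ω₂ sin(θ₄−θ₂) / [r₃ sin(θ₃−θ₄)].
Numerator sine = +0.51653; denominator sine = -0.94721.
Result = 0.0502·2.953·(+0.51653) / (0.1078·(-0.94721)) = -0.74992 rad/s; magnitude 0.74992 rad/s.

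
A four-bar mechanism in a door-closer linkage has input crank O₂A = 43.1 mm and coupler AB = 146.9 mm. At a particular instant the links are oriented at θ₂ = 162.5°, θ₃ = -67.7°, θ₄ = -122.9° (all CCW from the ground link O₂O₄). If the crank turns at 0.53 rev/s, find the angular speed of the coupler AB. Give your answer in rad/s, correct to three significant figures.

ω₂ = 3.33 rad/s (from 0.53 rev/s).
Differentiating the loop-closure r₂e^{iθ₂}+r₃e^{iθ₃}=r₁+r₄e^{iθ₄} gives r₂ω₂e^{iθ₂}+r₃ω₃e^{iθ₃}=r₄ω₄e^{iθ₄}.
Eliminating the other unknown: ω₃ = r₂ω₂ sin(θ₄−θ₂) / [r₃ sin(θ₃−θ₄)].
Numerator sine = +0.96410; denominator sine = +0.82115.
Result = 0.0431·3.33·(+0.96410) / (0.1469·(+0.82115)) = +1.1471 rad/s; magnitude 1.1471 rad/s.

1.15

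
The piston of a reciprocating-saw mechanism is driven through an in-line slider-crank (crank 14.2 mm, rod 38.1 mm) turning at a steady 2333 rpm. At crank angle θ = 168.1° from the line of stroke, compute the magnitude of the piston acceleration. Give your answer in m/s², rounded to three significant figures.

ω = 2π·2333/60 = 244.3 rad/s
x(θ) = r cosθ + √(L² − r² sin²θ); with ω constant, a = ω²·d²x/dθ².
d²x/dθ² = −r cosθ − r²(cos2θ)/√u − r⁴ sin²2θ/(4u^{3/2}),  u = L² − r² sin²θ = 0.00144304 m².
Substituting r = 0.0142 m, L = 0.0381 m, θ = 168.1°: d²x/dθ² = +0.0090079 m.
a = ω²·d²x/dθ² = (244.3)²·(+0.0090079) = +537.67 m/s²;  |a| = 537.67 m/s².

538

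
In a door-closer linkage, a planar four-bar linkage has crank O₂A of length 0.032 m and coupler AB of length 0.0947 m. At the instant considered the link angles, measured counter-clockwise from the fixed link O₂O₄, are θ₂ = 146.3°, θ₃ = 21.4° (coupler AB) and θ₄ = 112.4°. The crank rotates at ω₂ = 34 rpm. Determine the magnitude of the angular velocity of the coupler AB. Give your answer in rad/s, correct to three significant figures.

ω₂ = 3.56 rad/s (from 34 rpm).
Differentiating the loop-closure r₂e^{iθ₂}+r₃e^{iθ₃}=r₁+r₄e^{iθ₄} gives r₂ω₂e^{iθ₂}+r₃ω₃e^{iθ₃}=r₄ω₄e^{iθ₄}.
Eliminating the other unknown: ω₃ = r₂ω₂ sin(θ₄−θ₂) / [r₃ sin(θ₃−θ₄)].
Numerator sine = -0.55775; denominator sine = -0.99985.
Result = 0.032·3.56·(-0.55775) / (0.0947·(-0.99985)) = +0.67113 rad/s; magnitude 0.67113 rad/s.

0.671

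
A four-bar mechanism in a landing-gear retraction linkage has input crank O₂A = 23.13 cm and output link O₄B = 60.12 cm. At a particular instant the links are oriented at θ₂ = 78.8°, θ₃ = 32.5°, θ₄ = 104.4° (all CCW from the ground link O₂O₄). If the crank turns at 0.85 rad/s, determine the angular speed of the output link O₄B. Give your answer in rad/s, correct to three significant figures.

0.249

ω₂ = 0.85 rad/s
Differentiating the loop-closure r₂e^{iθ₂}+r₃e^{iθ₃}=r₁+r₄e^{iθ₄} gives r₂ω₂e^{iθ₂}+r₃ω₃e^{iθ₃}=r₄ω₄e^{iθ₄}.
Eliminating the other unknown: ω₄ = r₂ω₂ sin(θ₂−θ₃) / [r₄ sin(θ₄−θ₃)].
Numerator sine = +0.72297; denominator sine = +0.95052.
Result = 0.2313·0.85·(+0.72297) / (0.6012·(+0.95052)) = +0.24873 rad/s; magnitude 0.24873 rad/s.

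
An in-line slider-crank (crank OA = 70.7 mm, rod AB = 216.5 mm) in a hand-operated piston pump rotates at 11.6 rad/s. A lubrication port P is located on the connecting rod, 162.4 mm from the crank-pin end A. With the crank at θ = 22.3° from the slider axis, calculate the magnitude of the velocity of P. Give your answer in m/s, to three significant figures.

ω = 11.6 rad/s.  Crank-pin speed |V_A| = rω = 0.82012 m/s, perpendicular to OA.
Rod angle: sinφ = −(r/L) sinθ ⇒ φ = -7.118°; ω_rod = −rω cosθ/√(L²−r²sin²θ) = -3.532 rad/s.
V_P = V_A + ω_rod × AP, with AP = 0.1624 m along the rod.
Components: V_Px = −rω sinθ − a·ω_rod·sinφ = -0.38228 m/s;  V_Py = rω cosθ + a·ω_rod·cosφ = +0.18961 m/s.
|V_P| = √(V_Px² + V_Py²) = 0.42672 m/s.

0.427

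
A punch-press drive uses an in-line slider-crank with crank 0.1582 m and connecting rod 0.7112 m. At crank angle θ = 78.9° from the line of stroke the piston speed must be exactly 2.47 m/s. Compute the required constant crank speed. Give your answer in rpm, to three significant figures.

146

For an in-line slider-crank, |v_piston| = rω|sinθ|·[1 + r cosθ/√(L² − r² sin²θ)].
With r = 0.1582 m, L = 0.7112 m, θ = 78.9°: the bracketed kinematic factor |dx/dθ| = 0.16205 m.
ω = v/|dx/dθ| = 2.47/0.16205 = 15.242 rad/s.
N = 60ω/(2π) = 145.55 rpm.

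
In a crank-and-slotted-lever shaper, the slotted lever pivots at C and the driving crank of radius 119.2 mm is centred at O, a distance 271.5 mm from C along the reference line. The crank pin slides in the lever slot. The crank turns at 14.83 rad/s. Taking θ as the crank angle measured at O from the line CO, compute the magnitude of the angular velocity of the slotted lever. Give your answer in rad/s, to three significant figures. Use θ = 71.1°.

3.36

ω = 14.83 rad/s
Crank pin A relative to C: A = (d + r cosθ, r sinθ); lever angle φ = atan2(r sinθ, d + r cosθ).
Differentiating tanφ: φ̇ = rω(d cosθ + r)/(d² + r² + 2dr cosθ).
d² + r² + 2dr cosθ = |CA|² = 0.108887 m²;  d cosθ + r = +0.20714 m.
|ω_lever| = |0.1192·14.83·+0.20714| / 0.108887 = 3.3629 rad/s.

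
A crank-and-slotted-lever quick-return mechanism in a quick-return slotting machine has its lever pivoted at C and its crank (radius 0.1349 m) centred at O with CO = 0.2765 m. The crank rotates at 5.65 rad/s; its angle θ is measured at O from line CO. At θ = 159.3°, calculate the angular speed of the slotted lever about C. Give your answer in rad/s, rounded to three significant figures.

3.79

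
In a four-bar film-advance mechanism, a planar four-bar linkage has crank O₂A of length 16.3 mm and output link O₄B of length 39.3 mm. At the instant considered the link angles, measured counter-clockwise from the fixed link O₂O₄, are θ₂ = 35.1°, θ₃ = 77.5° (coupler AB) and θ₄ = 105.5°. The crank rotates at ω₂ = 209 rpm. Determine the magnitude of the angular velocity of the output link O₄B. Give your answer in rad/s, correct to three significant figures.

13.0

ω₂ = 21.89 rad/s (from 209 rpm).
Differentiating the loop-closure r₂e^{iθ₂}+r₃e^{iθ₃}=r₁+r₄e^{iθ₄} gives r₂ω₂e^{iθ₂}+r₃ω₃e^{iθ₃}=r₄ω₄e^{iθ₄}.
Eliminating the other unknown: ω₄ = r₂ω₂ sin(θ₂−θ₃) / [r₄ sin(θ₄−θ₃)].
Numerator sine = -0.67430; denominator sine = +0.46947.
Result = 0.0163·21.89·(-0.67430) / (0.0393·(+0.46947)) = -13.038 rad/s; magnitude 13.038 rad/s.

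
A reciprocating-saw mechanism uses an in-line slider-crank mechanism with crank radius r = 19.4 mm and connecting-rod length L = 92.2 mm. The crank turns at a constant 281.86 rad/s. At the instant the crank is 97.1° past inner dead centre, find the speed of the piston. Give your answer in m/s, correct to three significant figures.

5.28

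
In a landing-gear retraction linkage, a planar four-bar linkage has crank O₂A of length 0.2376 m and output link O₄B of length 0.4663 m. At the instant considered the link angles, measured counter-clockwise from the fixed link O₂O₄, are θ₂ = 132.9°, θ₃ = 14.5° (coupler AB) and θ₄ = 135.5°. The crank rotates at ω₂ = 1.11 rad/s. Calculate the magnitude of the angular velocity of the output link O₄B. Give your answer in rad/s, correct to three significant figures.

ω₂ = 1.11 rad/s
Differentiating the loop-closure r₂e^{iθ₂}+r₃e^{iθ₃}=r₁+r₄e^{iθ₄} gives r₂ω₂e^{iθ₂}+r₃ω₃e^{iθ₃}=r₄ω₄e^{iθ₄}.
Eliminating the other unknown: ω₄ = r₂ω₂ sin(θ₂−θ₃) / [r₄ sin(θ₄−θ₃)].
Numerator sine = +0.87965; denominator sine = +0.85717.
Result = 0.2376·1.11·(+0.87965) / (0.4663·(+0.85717)) = +0.58043 rad/s; magnitude 0.58043 rad/s.

0.580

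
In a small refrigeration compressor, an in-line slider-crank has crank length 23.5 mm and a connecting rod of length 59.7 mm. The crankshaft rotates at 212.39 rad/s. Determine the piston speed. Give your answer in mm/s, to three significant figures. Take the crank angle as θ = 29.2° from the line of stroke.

3290

ω = 212.4 rad/s
For an in-line slider-crank, x = r cosθ + √(L² − r² sin²θ), so v = −rω sinθ·[1 + r cosθ/√(L² − r² sin²θ)].
With r = 0.0235 m, L = 0.0597 m, θ = 29.2°: √(L² − r² sin²θ) = 0.058589 m.
v = −0.0235·212.4·0.48786·[1 + 0.0235·0.87292/0.058589] = -3.2875 m/s.
|v| = 3.2875 m/s = 3287.5 mm/s.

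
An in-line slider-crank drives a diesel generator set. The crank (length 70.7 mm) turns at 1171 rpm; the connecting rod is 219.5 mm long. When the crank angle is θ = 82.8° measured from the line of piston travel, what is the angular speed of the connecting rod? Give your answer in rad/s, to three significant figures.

5.22

ω = 122.6 rad/s (converted from 1171 rpm).
The rod makes angle φ with the slider axis where L sinφ = r sinθ; differentiating, L cosφ·φ̇ = r ω cosθ.
L cosφ = √(L² − r² sin²θ) = 0.20799 m.
|ω_rod| = r ω |cosθ| / √(L² − r² sin²θ) = 0.0707·122.6·0.12533/0.20799 = 5.2243 rad/s.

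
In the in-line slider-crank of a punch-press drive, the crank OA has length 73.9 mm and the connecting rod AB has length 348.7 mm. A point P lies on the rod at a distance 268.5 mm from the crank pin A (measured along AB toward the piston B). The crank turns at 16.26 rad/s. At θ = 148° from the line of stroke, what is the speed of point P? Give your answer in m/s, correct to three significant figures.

0.596

ω = 16.26 rad/s.  Crank-pin speed |V_A| = rω = 1.2016 m/s, perpendicular to OA.
Rod angle: sinφ = −(r/L) sinθ ⇒ φ = -6.448°; ω_rod = −rω cosθ/√(L²−r²sin²θ) = +2.941 rad/s.
V_P = V_A + ω_rod × AP, with AP = 0.2685 m along the rod.
Components: V_Px = −rω sinθ − a·ω_rod·sinφ = -0.54808 m/s;  V_Py = rω cosθ + a·ω_rod·cosφ = -0.23437 m/s.
|V_P| = √(V_Px² + V_Py²) = 0.59609 m/s.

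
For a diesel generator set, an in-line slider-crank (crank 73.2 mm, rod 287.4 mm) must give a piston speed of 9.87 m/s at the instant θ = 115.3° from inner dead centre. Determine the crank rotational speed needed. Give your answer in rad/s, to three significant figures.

For an in-line slider-crank, |v_piston| = rω|sinθ|·[1 + r cosθ/√(L² − r² sin²θ)].
With r = 0.0732 m, L = 0.2874 m, θ = 115.3°: the bracketed kinematic factor |dx/dθ| = 0.058777 m.
ω = v/|dx/dθ| = 9.87/0.058777 = 167.92 rad/s.

168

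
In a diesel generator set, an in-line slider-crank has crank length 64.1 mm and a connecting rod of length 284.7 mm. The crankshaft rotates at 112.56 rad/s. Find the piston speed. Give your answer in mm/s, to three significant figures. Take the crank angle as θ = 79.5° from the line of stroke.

ω = 112.6 rad/s
For an in-line slider-crank, x = r cosθ + √(L² − r² sin²θ), so v = −rω sinθ·[1 + r cosθ/√(L² − r² sin²θ)].
With r = 0.0641 m, L = 0.2847 m, θ = 79.5°: √(L² − r² sin²θ) = 0.27764 m.
v = −0.0641·112.6·0.98325·[1 + 0.0641·0.18224/0.27764] = -7.3928 m/s.
|v| = 7.3928 m/s = 7392.8 mm/s.

7390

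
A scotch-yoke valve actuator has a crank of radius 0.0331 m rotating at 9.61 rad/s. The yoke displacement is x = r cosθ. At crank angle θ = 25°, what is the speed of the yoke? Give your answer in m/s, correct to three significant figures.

ω = 9.61 rad/s
x = r cosθ ⇒ ẋ = −rω sinθ.
|v| = rω|sinθ| = 0.0331·9.61·|sin 25°| = 0.13443 m/s.

0.134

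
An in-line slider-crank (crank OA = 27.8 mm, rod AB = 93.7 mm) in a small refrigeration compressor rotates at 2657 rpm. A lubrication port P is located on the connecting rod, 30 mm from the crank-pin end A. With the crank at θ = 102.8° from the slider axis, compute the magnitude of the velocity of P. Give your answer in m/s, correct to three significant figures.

ω = 278.2 rad/s.  Crank-pin speed |V_A| = rω = 7.7351 m/s, perpendicular to OA.
Rod angle: sinφ = −(r/L) sinθ ⇒ φ = -16.817°; ω_rod = −rω cosθ/√(L²−r²sin²θ) = +19.106 rad/s.
V_P = V_A + ω_rod × AP, with AP = 0.03 m along the rod.
Components: V_Px = −rω sinθ − a·ω_rod·sinφ = -7.377 m/s;  V_Py = rω cosθ + a·ω_rod·cosφ = -1.165 m/s.
|V_P| = √(V_Px² + V_Py²) = 7.4685 m/s.

7.47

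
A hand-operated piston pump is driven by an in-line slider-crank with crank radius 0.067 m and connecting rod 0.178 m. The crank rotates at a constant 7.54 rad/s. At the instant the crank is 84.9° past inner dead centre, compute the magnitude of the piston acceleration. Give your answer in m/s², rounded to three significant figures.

ω = 7.54 rad/s
x(θ) = r cosθ + √(L² − r² sin²θ); with ω constant, a = ω²·d²x/dθ².
d²x/dθ² = −r cosθ − r²(cos2θ)/√u − r⁴ sin²2θ/(4u^{3/2}),  u = L² − r² sin²θ = 0.0272305 m².
Substituting r = 0.067 m, L = 0.178 m, θ = 84.9°: d²x/dθ² = +0.020782 m.
a = ω²·d²x/dθ² = (7.54)²·(+0.020782) = +1.1815 m/s²;  |a| = 1.1815 m/s².

1.18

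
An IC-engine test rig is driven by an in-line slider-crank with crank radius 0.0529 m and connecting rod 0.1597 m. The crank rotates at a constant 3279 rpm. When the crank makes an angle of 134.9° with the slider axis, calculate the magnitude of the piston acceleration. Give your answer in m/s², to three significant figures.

ω = 2π·3279/60 = 343.4 rad/s
x(θ) = r cosθ + √(L² − r² sin²θ); with ω constant, a = ω²·d²x/dθ².
d²x/dθ² = −r cosθ − r²(cos2θ)/√u − r⁴ sin²2θ/(4u^{3/2}),  u = L² − r² sin²θ = 0.0241 m².
Substituting r = 0.0529 m, L = 0.1597 m, θ = 134.9°: d²x/dθ² = +0.03688 m.
a = ω²·d²x/dθ² = (343.4)²·(+0.03688) = +4348.4 m/s²;  |a| = 4348.4 m/s².

4350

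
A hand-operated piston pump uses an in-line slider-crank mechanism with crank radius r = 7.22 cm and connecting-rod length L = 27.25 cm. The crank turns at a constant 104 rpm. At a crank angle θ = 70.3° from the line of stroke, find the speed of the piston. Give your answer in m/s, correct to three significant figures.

0.809

ω = 2π·104/60 = 10.89 rad/s
For an in-line slider-crank, x = r cosθ + √(L² − r² sin²θ), so v = −rω sinθ·[1 + r cosθ/√(L² − r² sin²θ)].
With r = 0.0722 m, L = 0.2725 m, θ = 70.3°: √(L² − r² sin²θ) = 0.26389 m.
v = −0.0722·10.89·0.94147·[1 + 0.0722·0.33710/0.26389] = -0.80857 m/s.
|v| = 0.80857 m/s.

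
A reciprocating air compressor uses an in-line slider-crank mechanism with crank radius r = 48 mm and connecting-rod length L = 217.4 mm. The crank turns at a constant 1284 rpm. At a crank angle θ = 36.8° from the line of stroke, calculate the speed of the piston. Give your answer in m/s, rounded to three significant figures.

4.56

ω = 2π·1284/60 = 134.5 rad/s
For an in-line slider-crank, x = r cosθ + √(L² − r² sin²θ), so v = −rω sinθ·[1 + r cosθ/√(L² − r² sin²θ)].
With r = 0.048 m, L = 0.2174 m, θ = 36.8°: √(L² − r² sin²θ) = 0.21549 m.
v = −0.048·134.5·0.59902·[1 + 0.048·0.80073/0.21549] = -4.5557 m/s.
|v| = 4.5557 m/s.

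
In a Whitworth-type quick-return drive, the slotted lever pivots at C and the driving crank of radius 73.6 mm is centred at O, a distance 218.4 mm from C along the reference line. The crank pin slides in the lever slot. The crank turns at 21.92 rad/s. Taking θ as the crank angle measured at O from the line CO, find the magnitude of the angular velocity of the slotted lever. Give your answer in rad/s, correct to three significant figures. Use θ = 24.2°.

5.34

ω = 21.92 rad/s
Crank pin A relative to C: A = (d + r cosθ, r sinθ); lever angle φ = atan2(r sinθ, d + r cosθ).
Differentiating tanφ: φ̇ = rω(d cosθ + r)/(d² + r² + 2dr cosθ).
d² + r² + 2dr cosθ = |CA|² = 0.0824388 m²;  d cosθ + r = +0.27281 m.
|ω_lever| = |0.0736·21.92·+0.27281| / 0.0824388 = 5.3388 rad/s.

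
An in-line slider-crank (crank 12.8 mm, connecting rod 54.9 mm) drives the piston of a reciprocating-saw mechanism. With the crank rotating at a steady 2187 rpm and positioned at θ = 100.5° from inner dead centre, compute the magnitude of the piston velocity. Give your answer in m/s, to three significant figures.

2.76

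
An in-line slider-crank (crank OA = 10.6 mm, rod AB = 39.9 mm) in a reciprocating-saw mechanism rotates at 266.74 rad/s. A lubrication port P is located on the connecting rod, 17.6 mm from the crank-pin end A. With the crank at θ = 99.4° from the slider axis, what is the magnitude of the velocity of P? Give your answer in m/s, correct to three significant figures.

ω = 266.7 rad/s.  Crank-pin speed |V_A| = rω = 2.8274 m/s, perpendicular to OA.
Rod angle: sinφ = −(r/L) sinθ ⇒ φ = -15.195°; ω_rod = −rω cosθ/√(L²−r²sin²θ) = +11.993 rad/s.
V_P = V_A + ω_rod × AP, with AP = 0.0176 m along the rod.
Components: V_Px = −rω sinθ − a·ω_rod·sinφ = -2.7342 m/s;  V_Py = rω cosθ + a·ω_rod·cosφ = -0.2581 m/s.
|V_P| = √(V_Px² + V_Py²) = 2.7463 m/s.

2.75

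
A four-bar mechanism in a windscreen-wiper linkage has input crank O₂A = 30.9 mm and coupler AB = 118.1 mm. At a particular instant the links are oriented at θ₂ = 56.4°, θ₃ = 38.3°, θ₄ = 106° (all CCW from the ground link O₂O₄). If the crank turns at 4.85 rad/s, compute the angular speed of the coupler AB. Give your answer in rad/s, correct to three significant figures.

1.04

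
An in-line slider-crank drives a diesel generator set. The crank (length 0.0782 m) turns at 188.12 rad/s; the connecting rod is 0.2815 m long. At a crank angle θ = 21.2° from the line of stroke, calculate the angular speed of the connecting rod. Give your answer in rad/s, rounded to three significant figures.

49.0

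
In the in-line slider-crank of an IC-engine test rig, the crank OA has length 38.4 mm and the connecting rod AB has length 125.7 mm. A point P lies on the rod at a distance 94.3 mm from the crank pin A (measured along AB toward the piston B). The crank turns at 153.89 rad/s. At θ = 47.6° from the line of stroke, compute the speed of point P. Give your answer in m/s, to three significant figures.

5.15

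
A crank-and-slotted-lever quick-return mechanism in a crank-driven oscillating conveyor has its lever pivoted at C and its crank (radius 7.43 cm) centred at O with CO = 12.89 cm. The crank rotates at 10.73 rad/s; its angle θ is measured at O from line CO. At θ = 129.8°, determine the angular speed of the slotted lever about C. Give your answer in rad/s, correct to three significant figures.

ω = 10.73 rad/s
Crank pin A relative to C: A = (d + r cosθ, r sinθ); lever angle φ = atan2(r sinθ, d + r cosθ).
Differentiating tanφ: φ̇ = rω(d cosθ + r)/(d² + r² + 2dr cosθ).
d² + r² + 2dr cosθ = |CA|² = 0.00987469 m²;  d cosθ + r = -0.0082101 m.
|ω_lever| = |0.0743·10.73·-0.0082101| / 0.00987469 = 0.66285 rad/s.

0.663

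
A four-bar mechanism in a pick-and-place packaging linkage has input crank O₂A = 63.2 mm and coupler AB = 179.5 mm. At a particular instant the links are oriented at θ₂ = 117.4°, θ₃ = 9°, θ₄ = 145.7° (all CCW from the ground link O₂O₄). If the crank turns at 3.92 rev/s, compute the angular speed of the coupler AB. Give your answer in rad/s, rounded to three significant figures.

5.99

ω₂ = 24.63 rad/s (from 3.92 rev/s).
Differentiating the loop-closure r₂e^{iθ₂}+r₃e^{iθ₃}=r₁+r₄e^{iθ₄} gives r₂ω₂e^{iθ₂}+r₃ω₃e^{iθ₃}=r₄ω₄e^{iθ₄}.
Eliminating the other unknown: ω₃ = r₂ω₂ sin(θ₄−θ₂) / [r₃ sin(θ₃−θ₄)].
Numerator sine = +0.47409; denominator sine = -0.68582.
Result = 0.0632·24.63·(+0.47409) / (0.1795·(-0.68582)) = -5.9947 rad/s; magnitude 5.9947 rad/s.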